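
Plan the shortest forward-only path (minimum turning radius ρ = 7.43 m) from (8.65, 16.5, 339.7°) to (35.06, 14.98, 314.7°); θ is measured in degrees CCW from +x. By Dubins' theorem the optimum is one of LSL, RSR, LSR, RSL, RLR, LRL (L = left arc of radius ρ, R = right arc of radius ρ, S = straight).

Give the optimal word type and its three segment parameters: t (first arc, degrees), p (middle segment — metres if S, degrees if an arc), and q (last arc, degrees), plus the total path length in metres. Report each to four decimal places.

Let ψ = atan2(Δy, Δx) = atan2(-1.52, 26.41) = -3.2940° be the start→goal bearing.
Normalize: d = |goal − start| / ρ = 26.453705/7.43 = 3.560391, α = (θ_start − ψ) mod 360° = 342.9940° = 5.986374 rad, β = (θ_goal − ψ) mod 360° = 317.9940° = 5.550042 rad.
Common terms: sin α = -0.292472, cos α = 0.956274, sin β = -0.669209, cos β = 0.743074, cos(α−β) = 0.906308, d² = 12.676384. Work in radians in the unit-radius frame; every candidate has L = ρ·(t + p + q).
LSL: p² = 2 + d² − 2cos(α−β) + 2d(sin α − sin β) = 15.546426; p = √p² = 3.942896; φ = atan2(cos β − cos α, d + sin α − sin β) = -0.054098 rad; t = (φ − α) mod 2π = 0.242713 rad, q = (β − φ) mod 2π = 5.604140 rad → L = 7.43·(0.242713 + 3.942896 + 5.604140) = 7.43·9.789749 = 72.737833 m
RSR: p² = 2 + d² − 2cos(α−β) + 2d(sin β − sin α) = 10.181110; p = √p² = 3.190785; φ = atan2(cos α − cos β, d − sin α + sin β) = 0.066867 rad; t = (α − φ) mod 2π = 5.919507 rad, q = (φ − β) mod 2π = 0.800011 rad → L = 7.43·(5.919507 + 3.190785 + 0.800011) = 7.43·9.910303 = 73.633550 m
LSR: p² = d² − 2 + 2cos(α−β) + 2d(sin α + sin β) = 5.641076; p = √p² = 2.375095; φ = atan2(−cos α − cos β, d + sin α + sin β) − atan2(−2, p) = 0.120747 rad; t = (φ − α) mod 2π = 0.417558 rad, q = (φ − β) mod 2π = 0.853891 rad → L = 7.43·(0.417558 + 2.375095 + 0.853891) = 7.43·3.646544 = 27.093824 m
RSL: p² = d² − 2 + 2cos(α−β) − 2d(sin α + sin β) = 19.336922; p = √p² = 4.397377; φ = atan2(cos α + cos β, d − sin α − sin β) − atan2(2, p) = -0.067389 rad; t = (α − φ) mod 2π = 6.053763 rad, q = (β − φ) mod 2π = 5.617431 rad → L = 7.43·(6.053763 + 4.397377 + 5.617431) = 7.43·16.068571 = 119.389484 m
RLR: c = (6 − d² + 2cos(α−β) + 2d(sin α − sin β))/8 = -0.272639; p = 2π − arccos c = 4.436254 rad; φ = atan2(cos α − cos β, d − sin α + sin β) = 0.066867 rad; t = (α − φ + p/2) mod 2π = 1.854449 rad, q = (α − β − t + p) mod 2π = 3.018138 rad → L = 7.43·(1.854449 + 4.436254 + 3.018138) = 7.43·9.308841 = 69.164689 m
LRL: c = (6 − d² + 2cos(α−β) − 2d(sin α − sin β))/8 = -0.943303; p = 2π − arccos c = 3.479944 rad; φ = atan2(cos β − cos α, d + sin α − sin β) = -0.054098 rad; t = (φ − α + p/2) mod 2π = 1.982685 rad, q = (β − α − t + p) mod 2π = 1.060926 rad → L = 7.43·(1.982685 + 3.479944 + 1.060926) = 7.43·6.523555 = 48.470014 m
Shortest: LSR with L = 27.093824 m ≈ 27.0938 m
Convert LSR to answer units (arcs ×180/π): t = 0.417558·180/π = 23.9243°, p = ρ·p = 7.43·2.375095 = 17.6470 m, q = 0.853891·180/π = 48.9243°, L = 27.0938 m.

LSR: t = 23.9243°, p = 17.6470 m, q = 48.9243°, L = 27.0938 m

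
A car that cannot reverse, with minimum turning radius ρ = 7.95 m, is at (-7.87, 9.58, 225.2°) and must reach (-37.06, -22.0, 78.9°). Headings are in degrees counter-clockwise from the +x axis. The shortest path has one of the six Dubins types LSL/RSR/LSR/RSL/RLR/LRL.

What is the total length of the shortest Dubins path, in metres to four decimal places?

62.2764 m

Let ψ = atan2(Δy, Δx) = atan2(-31.58, -29.19) = -132.7478° be the start→goal bearing.
Normalize: d = |goal − start| / ρ = 43.004099/7.95 = 5.409321, α = (θ_start − ψ) mod 360° = 357.9478° = 6.247368 rad, β = (θ_goal − ψ) mod 360° = 211.6478° = 3.693951 rad.
Common terms: sin α = -0.035810, cos α = 0.999359, sin β = -0.524696, cos β = -0.851290, cos(α−β) = -0.831954, d² = 29.260749. Work in radians in the unit-radius frame; every candidate has L = ρ·(t + p + q).
LSL: p² = 2 + d² − 2cos(α−β) + 2d(sin α − sin β) = 38.213742; p = √p² = 6.181726; φ = atan2(cos β − cos α, d + sin α − sin β) = -0.304036 rad; t = (φ − α) mod 2π = 6.014967 rad, q = (β − φ) mod 2π = 3.997987 rad → L = 7.95·(6.014967 + 6.181726 + 3.997987) = 7.95·16.194680 = 128.747709 m
RSR: p² = 2 + d² − 2cos(α−β) + 2d(sin β − sin α) = 27.635573; p = √p² = 5.256955; φ = atan2(cos α − cos β, d − sin α + sin β) = 0.359748 rad; t = (α − φ) mod 2π = 5.887620 rad, q = (φ − β) mod 2π = 2.948982 rad → L = 7.95·(5.887620 + 5.256955 + 2.948982) = 7.95·14.093557 = 112.043776 m
LSR: p² = d² − 2 + 2cos(α−β) + 2d(sin α + sin β) = 19.532925; p = √p² = 4.419607; φ = atan2(−cos α − cos β, d + sin α + sin β) − atan2(−2, p) = 0.394427 rad; t = (φ − α) mod 2π = 0.430245 rad, q = (φ − β) mod 2π = 2.983662 rad → L = 7.95·(0.430245 + 4.419607 + 2.983662) = 7.95·7.833514 = 62.276433 m
RSL: p² = d² − 2 + 2cos(α−β) − 2d(sin α + sin β) = 31.660757; p = √p² = 5.626789; φ = atan2(cos α + cos β, d − sin α − sin β) − atan2(2, p) = -0.316717 rad; t = (α − φ) mod 2π = 0.280900 rad, q = (β − φ) mod 2π = 4.010668 rad → L = 7.95·(0.280900 + 5.626789 + 4.010668) = 7.95·9.918357 = 78.850938 m
RLR: c = (6 − d² + 2cos(α−β) + 2d(sin α − sin β))/8 = -2.454447, |c| > 1 → infeasible
LRL: c = (6 − d² + 2cos(α−β) − 2d(sin α − sin β))/8 = -3.776718, |c| > 1 → infeasible
Shortest: LSR with L = 62.276433 m ≈ 62.2764 m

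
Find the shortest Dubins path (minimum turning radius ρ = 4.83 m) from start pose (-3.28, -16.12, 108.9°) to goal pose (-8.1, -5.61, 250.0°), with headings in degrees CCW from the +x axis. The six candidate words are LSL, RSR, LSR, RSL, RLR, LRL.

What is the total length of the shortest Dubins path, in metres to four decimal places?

Let ψ = atan2(Δy, Δx) = atan2(10.51, -4.82) = 114.6367° be the start→goal bearing.
Normalize: d = |goal − start| / ρ = 11.562547/4.83 = 2.393902, α = (θ_start − ψ) mod 360° = 354.2633° = 6.183061 rad, β = (θ_goal − ψ) mod 360° = 135.3633° = 2.362535 rad.
Common terms: sin α = -0.099957, cos α = 0.994992, sin β = 0.702609, cos β = -0.711576, cos(α−β) = -0.778243, d² = 5.730767. Work in radians in the unit-radius frame; every candidate has L = ρ·(t + p + q).
LSL: p² = 2 + d² − 2cos(α−β) + 2d(sin α − sin β) = 5.444724; p = √p² = 2.333393; φ = atan2(cos β − cos α, d + sin α − sin β) = -0.820325 rad; t = (φ − α) mod 2π = 5.562985 rad, q = (β − φ) mod 2π = 3.182860 rad → L = 4.83·(5.562985 + 2.333393 + 3.182860) = 4.83·11.079238 = 53.512720 m
RSR: p² = 2 + d² − 2cos(α−β) + 2d(sin β − sin α) = 13.129784; p = √p² = 3.623504; φ = atan2(cos α − cos β, d − sin α + sin β) = 0.490392 rad; t = (α − φ) mod 2π = 5.692669 rad, q = (φ − β) mod 2π = 4.411042 rad → L = 4.83·(5.692669 + 3.623504 + 4.411042) = 4.83·13.727215 = 66.302450 m
LSR: p² = d² − 2 + 2cos(α−β) + 2d(sin α + sin β) = 5.059660; p = √p² = 2.249369; φ = atan2(−cos α − cos β, d + sin α + sin β) − atan2(−2, p) = 0.632482 rad; t = (φ − α) mod 2π = 0.732606 rad, q = (φ − β) mod 2π = 4.553132 rad → L = 4.83·(0.732606 + 2.249369 + 4.553132) = 4.83·7.535107 = 36.394565 m
RSL: p² = d² − 2 + 2cos(α−β) − 2d(sin α + sin β) = -0.711098 < 0 → infeasible
RLR: c = (6 − d² + 2cos(α−β) + 2d(sin α − sin β))/8 = -0.641223; p = 2π − arccos c = 4.016298 rad; φ = atan2(cos α − cos β, d − sin α + sin β) = 0.490392 rad; t = (α − φ + p/2) mod 2π = 1.417633 rad, q = (α − β − t + p) mod 2π = 0.136006 rad → L = 4.83·(1.417633 + 4.016298 + 0.136006) = 4.83·5.569937 = 26.902794 m
LRL: c = (6 − d² + 2cos(α−β) − 2d(sin α − sin β))/8 = 0.319410; p = 2π − arccos c = 5.037495 rad; φ = atan2(cos β − cos α, d + sin α − sin β) = -0.820325 rad; t = (φ − α + p/2) mod 2π = 1.798547 rad, q = (β − α − t + p) mod 2π = 5.701608 rad → L = 4.83·(1.798547 + 5.037495 + 5.701608) = 4.83·12.537650 = 60.556850 m
Shortest: RLR with L = 26.902794 m ≈ 26.9028 m

26.9028 m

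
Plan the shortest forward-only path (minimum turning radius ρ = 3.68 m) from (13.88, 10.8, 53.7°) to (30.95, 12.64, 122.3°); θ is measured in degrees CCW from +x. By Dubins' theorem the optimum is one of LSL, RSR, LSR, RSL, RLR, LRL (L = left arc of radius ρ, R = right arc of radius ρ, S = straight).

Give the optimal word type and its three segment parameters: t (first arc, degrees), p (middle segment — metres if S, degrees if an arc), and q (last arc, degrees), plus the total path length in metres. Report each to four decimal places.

Let ψ = atan2(Δy, Δx) = atan2(1.84, 17.07) = 6.1522° be the start→goal bearing.
Normalize: d = |goal − start| / ρ = 17.168882/3.68 = 4.665457, α = (θ_start − ψ) mod 360° = 47.5478° = 0.829865 rad, β = (θ_goal − ψ) mod 360° = 116.1478° = 2.027161 rad.
Common terms: sin α = 0.737840, cos α = 0.674975, sin β = 0.897661, cos β = -0.440688, cos(α−β) = 0.364877, d² = 21.766489. Work in radians in the unit-radius frame; every candidate has L = ρ·(t + p + q).
LSL: p² = 2 + d² − 2cos(α−β) + 2d(sin α − sin β) = 21.545466; p = √p² = 4.641709; φ = atan2(cos β − cos α, d + sin α − sin β) = -0.242733 rad; t = (φ − α) mod 2π = 5.210588 rad, q = (β − φ) mod 2π = 2.269893 rad → L = 3.68·(5.210588 + 4.641709 + 2.269893) = 3.68·12.122191 = 44.609661 m
RSR: p² = 2 + d² − 2cos(α−β) + 2d(sin β − sin α) = 24.528005; p = √p² = 4.952576; φ = atan2(cos α − cos β, d − sin α + sin β) = 0.227219 rad; t = (α − φ) mod 2π = 0.602646 rad, q = (φ − β) mod 2π = 4.483244 rad → L = 3.68·(0.602646 + 4.952576 + 4.483244) = 3.68·10.038465 = 36.941551 m
LSR: p² = d² − 2 + 2cos(α−β) + 2d(sin α + sin β) = 35.756960; p = √p² = 5.979712; φ = atan2(−cos α − cos β, d + sin α + sin β) − atan2(−2, p) = 0.285602 rad; t = (φ − α) mod 2π = 5.738923 rad, q = (φ − β) mod 2π = 4.541627 rad → L = 3.68·(5.738923 + 5.979712 + 4.541627) = 3.68·16.260262 = 59.837763 m
RSL: p² = d² − 2 + 2cos(α−β) − 2d(sin α + sin β) = 5.235525; p = √p² = 2.288127; φ = atan2(cos α + cos β, d − sin α − sin β) − atan2(2, p) = -0.641137 rad; t = (α − φ) mod 2π = 1.471002 rad, q = (β − φ) mod 2π = 2.668298 rad → L = 3.68·(1.471002 + 2.288127 + 2.668298) = 3.68·6.427427 = 23.652930 m
RLR: c = (6 − d² + 2cos(α−β) + 2d(sin α − sin β))/8 = -2.066001, |c| > 1 → infeasible
LRL: c = (6 − d² + 2cos(α−β) − 2d(sin α − sin β))/8 = -1.693183, |c| > 1 → infeasible
Shortest: RSL with L = 23.652930 m ≈ 23.6529 m
Convert RSL to answer units (arcs ×180/π): t = 1.471002·180/π = 84.2822°, p = ρ·p = 3.68·2.288127 = 8.4203 m, q = 2.668298·180/π = 152.8822°, L = 23.6529 m.

RSL: t = 84.2822°, p = 8.4203 m, q = 152.8822°, L = 23.6529 m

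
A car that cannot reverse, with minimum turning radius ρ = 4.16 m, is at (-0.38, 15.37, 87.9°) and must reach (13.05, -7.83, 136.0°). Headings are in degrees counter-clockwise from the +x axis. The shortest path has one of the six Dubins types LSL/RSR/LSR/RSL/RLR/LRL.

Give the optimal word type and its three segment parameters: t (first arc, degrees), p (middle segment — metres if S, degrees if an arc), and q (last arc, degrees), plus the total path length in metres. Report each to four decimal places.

Let ψ = atan2(Δy, Δx) = atan2(-23.20, 13.43) = -59.9343° be the start→goal bearing.
Normalize: d = |goal − start| / ρ = 26.806807/4.16 = 6.443944, α = (θ_start − ψ) mod 360° = 147.8343° = 2.580196 rad, β = (θ_goal − ψ) mod 360° = 195.9343° = 3.419699 rad.
Common terms: sin α = 0.532369, cos α = -0.846512, sin β = -0.274536, cos β = -0.961577, cos(α−β) = 0.667833, d² = 41.524414. Work in radians in the unit-radius frame; every candidate has L = ρ·(t + p + q).
LSL: p² = 2 + d² − 2cos(α−β) + 2d(sin α − sin β) = 52.588045; p = √p² = 7.251762; φ = atan2(cos β − cos α, d + sin α − sin β) = -0.015868 rad; t = (φ − α) mod 2π = 3.687122 rad, q = (β − φ) mod 2π = 3.435567 rad → L = 4.16·(3.687122 + 7.251762 + 3.435567) = 4.16·14.374450 = 59.797713 m
RSR: p² = 2 + d² − 2cos(α−β) + 2d(sin β − sin α) = 31.789453; p = √p² = 5.638214; φ = atan2(cos α − cos β, d − sin α + sin β) = 0.020409 rad; t = (α − φ) mod 2π = 2.559787 rad, q = (φ − β) mod 2π = 2.883895 rad → L = 4.16·(2.559787 + 5.638214 + 2.883895) = 4.16·11.081896 = 46.100686 m
LSR: p² = d² − 2 + 2cos(α−β) + 2d(sin α + sin β) = 44.183008; p = √p² = 6.647030; φ = atan2(−cos α − cos β, d + sin α + sin β) − atan2(−2, p) = 0.555788 rad; t = (φ − α) mod 2π = 4.258777 rad, q = (φ − β) mod 2π = 3.419274 rad → L = 4.16·(4.258777 + 6.647030 + 3.419274) = 4.16·14.325082 = 59.592340 m
RSL: p² = d² − 2 + 2cos(α−β) − 2d(sin α + sin β) = 37.537150; p = √p² = 6.126757; φ = atan2(cos α + cos β, d − sin α − sin β) − atan2(2, p) = -0.599892 rad; t = (α − φ) mod 2π = 3.180088 rad, q = (β − φ) mod 2π = 4.019592 rad → L = 4.16·(3.180088 + 6.126757 + 4.019592) = 4.16·13.326437 = 55.437976 m
RLR: c = (6 − d² + 2cos(α−β) + 2d(sin α − sin β))/8 = -2.973682, |c| > 1 → infeasible
LRL: c = (6 − d² + 2cos(α−β) − 2d(sin α − sin β))/8 = -5.573506, |c| > 1 → infeasible
Shortest: RSR with L = 46.100686 m ≈ 46.1007 m
Convert RSR to answer units (arcs ×180/π): t = 2.559787·180/π = 146.6650°, p = ρ·p = 4.16·5.638214 = 23.4550 m, q = 2.883895·180/π = 165.2350°, L = 46.1007 m.

RSR: t = 146.6650°, p = 23.4550 m, q = 165.2350°, L = 46.1007 m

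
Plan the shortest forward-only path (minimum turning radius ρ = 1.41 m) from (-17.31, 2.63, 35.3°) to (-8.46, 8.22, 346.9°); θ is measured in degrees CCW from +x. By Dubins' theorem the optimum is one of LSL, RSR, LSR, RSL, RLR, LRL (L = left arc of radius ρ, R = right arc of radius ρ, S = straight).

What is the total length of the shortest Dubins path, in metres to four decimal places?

10.5901 m

Let ψ = atan2(Δy, Δx) = atan2(5.59, 8.85) = 32.2781° be the start→goal bearing.
Normalize: d = |goal − start| / ρ = 10.467598/1.41 = 7.423828, α = (θ_start − ψ) mod 360° = 3.0219° = 0.052742 rad, β = (θ_goal − ψ) mod 360° = 314.6219° = 5.491188 rad.
Common terms: sin α = 0.052718, cos α = 0.998609, sin β = -0.711757, cos β = 0.702425, cos(α−β) = 0.663926, d² = 55.113224. Work in radians in the unit-radius frame; every candidate has L = ρ·(t + p + q).
LSL: p² = 2 + d² − 2cos(α−β) + 2d(sin α − sin β) = 67.136039; p = √p² = 8.193658; φ = atan2(cos β − cos α, d + sin α − sin β) = -0.036156 rad; t = (φ − α) mod 2π = 6.194287 rad, q = (β − φ) mod 2π = 5.527344 rad → L = 1.41·(6.194287 + 8.193658 + 5.527344) = 1.41·19.915290 = 28.080558 m
RSR: p² = 2 + d² − 2cos(α−β) + 2d(sin β − sin α) = 44.434704; p = √p² = 6.665936; φ = atan2(cos α − cos β, d − sin α + sin β) = 0.044447 rad; t = (α − φ) mod 2π = 0.008295 rad, q = (φ − β) mod 2π = 0.836444 rad → L = 1.41·(0.008295 + 6.665936 + 0.836444) = 1.41·7.510675 = 10.590052 m
LSR: p² = d² − 2 + 2cos(α−β) + 2d(sin α + sin β) = 44.655886; p = √p² = 6.682506; φ = atan2(−cos α − cos β, d + sin α + sin β) − atan2(−2, p) = 0.044457 rad; t = (φ − α) mod 2π = 6.274900 rad, q = (φ − β) mod 2π = 0.836454 rad → L = 1.41·(6.274900 + 6.682506 + 0.836454) = 1.41·13.793861 = 19.449343 m
RSL: p² = d² − 2 + 2cos(α−β) − 2d(sin α + sin β) = 64.226266; p = √p² = 8.014129; φ = atan2(cos α + cos β, d − sin α − sin β) − atan2(2, p) = -0.037141 rad; t = (α − φ) mod 2π = 0.089884 rad, q = (β − φ) mod 2π = 5.528330 rad → L = 1.41·(0.089884 + 8.014129 + 5.528330) = 1.41·13.632342 = 19.221603 m
RLR: c = (6 − d² + 2cos(α−β) + 2d(sin α − sin β))/8 = -4.554338, |c| > 1 → infeasible
LRL: c = (6 − d² + 2cos(α−β) − 2d(sin α − sin β))/8 = -7.392005, |c| > 1 → infeasible
Shortest: RSR with L = 10.590052 m ≈ 10.5901 m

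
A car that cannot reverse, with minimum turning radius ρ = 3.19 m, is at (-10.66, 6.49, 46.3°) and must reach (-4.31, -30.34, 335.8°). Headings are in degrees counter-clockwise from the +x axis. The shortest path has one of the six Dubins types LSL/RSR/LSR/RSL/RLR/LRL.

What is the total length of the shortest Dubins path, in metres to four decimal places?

42.9853 m

Let ψ = atan2(Δy, Δx) = atan2(-36.83, 6.35) = -80.2176° be the start→goal bearing.
Normalize: d = |goal − start| / ρ = 37.373405/3.19 = 11.715801, α = (θ_start − ψ) mod 360° = 126.5176° = 2.208149 rad, β = (θ_goal − ψ) mod 360° = 56.0176° = 0.977691 rad.
Common terms: sin α = 0.803674, cos α = -0.595070, sin β = 0.829209, cos β = 0.558938, cos(α−β) = 0.333807, d² = 137.259992. Work in radians in the unit-radius frame; every candidate has L = ρ·(t + p + q).
LSL: p² = 2 + d² − 2cos(α−β) + 2d(sin α − sin β) = 137.994051; p = √p² = 11.747087; φ = atan2(cos β − cos α, d + sin α − sin β) = 0.098396 rad; t = (φ − α) mod 2π = 4.173433 rad, q = (β − φ) mod 2π = 0.879295 rad → L = 3.19·(4.173433 + 11.747087 + 0.879295) = 3.19·16.799815 = 53.591410 m
RSR: p² = 2 + d² − 2cos(α−β) + 2d(sin β − sin α) = 139.190705; p = √p² = 11.797911; φ = atan2(cos α − cos β, d − sin α + sin β) = -0.097971 rad; t = (α − φ) mod 2π = 2.306120 rad, q = (φ − β) mod 2π = 5.207523 rad → L = 3.19·(2.306120 + 11.797911 + 5.207523) = 3.19·19.311553 = 61.603856 m
LSR: p² = d² − 2 + 2cos(α−β) + 2d(sin α + sin β) = 174.188679; p = √p² = 13.198056; φ = atan2(−cos α − cos β, d + sin α + sin β) − atan2(−2, p) = 0.153100 rad; t = (φ − α) mod 2π = 4.228137 rad, q = (φ − β) mod 2π = 5.458594 rad → L = 3.19·(4.228137 + 13.198056 + 5.458594) = 3.19·22.884786 = 73.002469 m
RSL: p² = d² − 2 + 2cos(α−β) − 2d(sin α + sin β) = 97.666531; p = √p² = 9.882638; φ = atan2(cos α + cos β, d − sin α − sin β) − atan2(2, p) = -0.203262 rad; t = (α − φ) mod 2π = 2.411410 rad, q = (β − φ) mod 2π = 1.180953 rad → L = 3.19·(2.411410 + 9.882638 + 1.180953) = 3.19·13.475001 = 42.985254 m
RLR: c = (6 − d² + 2cos(α−β) + 2d(sin α − sin β))/8 = -16.398838, |c| > 1 → infeasible
LRL: c = (6 − d² + 2cos(α−β) − 2d(sin α − sin β))/8 = -16.249256, |c| > 1 → infeasible
Shortest: RSL with L = 42.985254 m ≈ 42.9853 m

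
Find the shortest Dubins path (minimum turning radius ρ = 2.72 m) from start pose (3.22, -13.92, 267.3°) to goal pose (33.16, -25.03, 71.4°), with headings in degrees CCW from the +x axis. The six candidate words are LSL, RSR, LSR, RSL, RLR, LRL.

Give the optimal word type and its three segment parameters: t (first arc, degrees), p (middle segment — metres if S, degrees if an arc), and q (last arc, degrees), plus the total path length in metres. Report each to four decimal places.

LSL: t = 70.3868°, p = 26.6398 m, q = 93.7132°, L = 34.4301 m

Let ψ = atan2(Δy, Δx) = atan2(-11.11, 29.94) = -20.3587° be the start→goal bearing.
Normalize: d = |goal − start| / ρ = 31.934867/2.72 = 11.740760, α = (θ_start − ψ) mod 360° = 287.6587° = 5.020591 rad, β = (θ_goal − ψ) mod 360° = 91.7587° = 1.601491 rad.
Common terms: sin α = -0.952881, cos α = 0.303346, sin β = 0.999529, cos β = -0.030690, cos(α−β) = -0.961741, d² = 137.845440. Work in radians in the unit-radius frame; every candidate has L = ρ·(t + p + q).
LSL: p² = 2 + d² − 2cos(α−β) + 2d(sin α − sin β) = 95.923378; p = √p² = 9.794048; φ = atan2(cos β − cos α, d + sin α − sin β) = -0.034113 rad; t = (φ − α) mod 2π = 1.228482 rad, q = (β − φ) mod 2π = 1.635603 rad → L = 2.72·(1.228482 + 9.794048 + 1.635603) = 2.72·12.658133 = 34.430123 m
RSR: p² = 2 + d² − 2cos(α−β) + 2d(sin β − sin α) = 187.614466; p = √p² = 13.697243; φ = atan2(cos α − cos β, d − sin α + sin β) = 0.024389 rad; t = (α − φ) mod 2π = 4.996201 rad, q = (φ − β) mod 2π = 4.706084 rad → L = 2.72·(4.996201 + 13.697243 + 4.706084) = 2.72·23.399528 = 63.646717 m
LSR: p² = d² − 2 + 2cos(α−β) + 2d(sin α + sin β) = 135.017331; p = √p² = 11.619696; φ = atan2(−cos α − cos β, d + sin α + sin β) − atan2(−2, p) = 0.147324 rad; t = (φ − α) mod 2π = 1.409919 rad, q = (φ − β) mod 2π = 4.829019 rad → L = 2.72·(1.409919 + 11.619696 + 4.829019) = 2.72·17.858634 = 48.575484 m
RSL: p² = d² − 2 + 2cos(α−β) − 2d(sin α + sin β) = 132.826583; p = √p² = 11.525042; φ = atan2(cos α + cos β, d − sin α − sin β) − atan2(2, p) = -0.148513 rad; t = (α − φ) mod 2π = 5.169103 rad, q = (β − φ) mod 2π = 1.750003 rad → L = 2.72·(5.169103 + 11.525042 + 1.750003) = 2.72·18.444148 = 50.168083 m
RLR: c = (6 − d² + 2cos(α−β) + 2d(sin α − sin β))/8 = -22.451808, |c| > 1 → infeasible
LRL: c = (6 − d² + 2cos(α−β) − 2d(sin α − sin β))/8 = -10.990422, |c| > 1 → infeasible
Shortest: LSL with L = 34.430123 m ≈ 34.4301 m
Convert LSL to answer units (arcs ×180/π): t = 1.228482·180/π = 70.3868°, p = ρ·p = 2.72·9.794048 = 26.6398 m, q = 1.635603·180/π = 93.7132°, L = 34.4301 m.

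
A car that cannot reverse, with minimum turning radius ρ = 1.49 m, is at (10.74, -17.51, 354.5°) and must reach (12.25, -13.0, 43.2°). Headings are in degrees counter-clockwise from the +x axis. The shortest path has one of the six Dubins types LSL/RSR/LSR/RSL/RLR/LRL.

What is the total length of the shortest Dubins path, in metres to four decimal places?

Let ψ = atan2(Δy, Δx) = atan2(4.51, 1.51) = 71.4889° be the start→goal bearing.
Normalize: d = |goal − start| / ρ = 4.756070/1.49 = 3.191993, α = (θ_start − ψ) mod 360° = 283.0111° = 4.939476 rad, β = (θ_goal − ψ) mod 360° = 331.7111° = 5.789452 rad.
Common terms: sin α = -0.974326, cos α = 0.225140, sin β = -0.473917, cos β = 0.880570, cos(α−β) = 0.660002, d² = 10.188820. Work in radians in the unit-radius frame; every candidate has L = ρ·(t + p + q).
LSL: p² = 2 + d² − 2cos(α−β) + 2d(sin α − sin β) = 7.674211; p = √p² = 2.770237; φ = atan2(cos β − cos α, d + sin α − sin β) = 0.238862 rad; t = (φ − α) mod 2π = 1.582571 rad, q = (β − φ) mod 2π = 5.550590 rad → L = 1.49·(1.582571 + 2.770237 + 5.550590) = 1.49·9.903397 = 14.756062 m
RSR: p² = 2 + d² − 2cos(α−β) + 2d(sin β − sin α) = 14.063423; p = √p² = 3.750123; φ = atan2(cos α − cos β, d − sin α + sin β) = -0.175678 rad; t = (α − φ) mod 2π = 5.115154 rad, q = (φ − β) mod 2π = 0.318056 rad → L = 1.49·(5.115154 + 3.750123 + 0.318056) = 1.49·9.183333 = 13.683166 m
LSR: p² = d² − 2 + 2cos(α−β) + 2d(sin α + sin β) = 0.263258; p = √p² = 0.513087; φ = atan2(−cos α − cos β, d + sin α + sin β) − atan2(−2, p) = 0.754553 rad; t = (φ − α) mod 2π = 2.098262 rad, q = (φ − β) mod 2π = 1.248287 rad → L = 1.49·(2.098262 + 0.513087 + 1.248287) = 1.49·3.859636 = 5.750857 m
RSL: p² = d² − 2 + 2cos(α−β) − 2d(sin α + sin β) = 18.754389; p = √p² = 4.330634; φ = atan2(cos α + cos β, d − sin α − sin β) − atan2(2, p) = -0.198720 rad; t = (α − φ) mod 2π = 5.138196 rad, q = (β − φ) mod 2π = 5.988171 rad → L = 1.49·(5.138196 + 4.330634 + 5.988171) = 1.49·15.457001 = 23.030932 m
RLR: c = (6 − d² + 2cos(α−β) + 2d(sin α − sin β))/8 = -0.757928; p = 2π − arccos c = 3.852258 rad; φ = atan2(cos α − cos β, d − sin α + sin β) = -0.175678 rad; t = (α − φ + p/2) mod 2π = 0.758098 rad, q = (α − β − t + p) mod 2π = 2.244185 rad → L = 1.49·(0.758098 + 3.852258 + 2.244185) = 1.49·6.854541 = 10.213266 m
LRL: c = (6 − d² + 2cos(α−β) − 2d(sin α − sin β))/8 = 0.040724; p = 2π − arccos c = 4.753124 rad; φ = atan2(cos β − cos α, d + sin α − sin β) = 0.238862 rad; t = (φ − α + p/2) mod 2π = 3.959133 rad, q = (β − α − t + p) mod 2π = 1.643967 rad → L = 1.49·(3.959133 + 4.753124 + 1.643967) = 1.49·10.356223 = 15.430772 m
Shortest: LSR with L = 5.750857 m ≈ 5.7509 m

5.7509 m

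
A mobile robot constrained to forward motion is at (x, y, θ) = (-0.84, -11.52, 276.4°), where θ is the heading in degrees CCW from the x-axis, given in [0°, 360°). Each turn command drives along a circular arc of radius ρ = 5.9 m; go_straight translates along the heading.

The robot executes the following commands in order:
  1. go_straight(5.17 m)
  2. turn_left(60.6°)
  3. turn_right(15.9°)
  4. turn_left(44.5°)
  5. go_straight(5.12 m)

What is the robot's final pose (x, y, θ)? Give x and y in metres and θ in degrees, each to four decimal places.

set_pose: (x, y, θ) = (-0.8400, -11.5200, 276.4000°), ρ = 5.9
go_straight(5.17): x += 5.17·cos θ, y += 5.17·sin θ → (-0.2637, -16.6578, 276.4000°)
turn_left(60.6°): centre at ρ to the left, rotate +60.6° → (3.2942, -21.4311, 337.0000°)
turn_right(15.9°): centre at ρ to the right, rotate −15.9° → (4.6939, -22.2704, 321.1000°)
turn_left(44.5°): centre at ρ to the left, rotate +44.5° → (8.9746, -23.5506, 365.6000° ≡ 5.6000°)
go_straight(5.12): x += 5.12·cos θ, y += 5.12·sin θ → (14.0702, -23.0510, 5.6000°)

(14.0702, -23.0510, 5.6000°)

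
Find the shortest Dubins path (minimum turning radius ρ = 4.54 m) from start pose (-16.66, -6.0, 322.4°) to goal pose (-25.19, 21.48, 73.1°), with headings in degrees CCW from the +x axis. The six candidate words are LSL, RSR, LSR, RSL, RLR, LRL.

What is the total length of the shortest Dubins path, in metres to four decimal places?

39.5449 m

Let ψ = atan2(Δy, Δx) = atan2(27.48, -8.53) = 107.2447° be the start→goal bearing.
Normalize: d = |goal − start| / ρ = 28.773448/4.54 = 6.337764, α = (θ_start − ψ) mod 360° = 215.1553° = 3.755168 rad, β = (θ_goal − ψ) mod 360° = 325.8553° = 5.687247 rad.
Common terms: sin α = -0.575794, cos α = -0.817595, sin β = -0.561285, cos β = 0.827622, cos(α−β) = -0.353475, d² = 40.167250. Work in radians in the unit-radius frame; every candidate has L = ρ·(t + p + q).
LSL: p² = 2 + d² − 2cos(α−β) + 2d(sin α − sin β) = 42.690295; p = √p² = 6.533781; φ = atan2(cos β − cos α, d + sin α − sin β) = 0.254541 rad; t = (φ − α) mod 2π = 2.782559 rad, q = (β − φ) mod 2π = 5.432706 rad → L = 4.54·(2.782559 + 6.533781 + 5.432706) = 4.54·14.749046 = 66.960668 m
RSR: p² = 2 + d² − 2cos(α−β) + 2d(sin β − sin α) = 43.058105; p = √p² = 6.561868; φ = atan2(cos α − cos β, d − sin α + sin β) = -0.253428 rad; t = (α − φ) mod 2π = 4.008596 rad, q = (φ − β) mod 2π = 0.342510 rad → L = 4.54·(4.008596 + 6.561868 + 0.342510) = 4.54·10.912973 = 49.544899 m
LSR: p² = d² − 2 + 2cos(α−β) + 2d(sin α + sin β) = 23.047218; p = √p² = 4.800752; φ = atan2(−cos α − cos β, d + sin α + sin β) − atan2(−2, p) = 0.392807 rad; t = (φ − α) mod 2π = 2.920825 rad, q = (φ − β) mod 2π = 0.988746 rad → L = 4.54·(2.920825 + 4.800752 + 0.988746) = 4.54·8.710322 = 39.544863 m
RSL: p² = d² − 2 + 2cos(α−β) − 2d(sin α + sin β) = 51.873383; p = √p² = 7.202318; φ = atan2(cos α + cos β, d − sin α − sin β) − atan2(2, p) = -0.269522 rad; t = (α − φ) mod 2π = 4.024690 rad, q = (β − φ) mod 2π = 5.956770 rad → L = 4.54·(4.024690 + 7.202318 + 5.956770) = 4.54·17.183778 = 78.014350 m
RLR: c = (6 − d² + 2cos(α−β) + 2d(sin α − sin β))/8 = -4.382263, |c| > 1 → infeasible
LRL: c = (6 − d² + 2cos(α−β) − 2d(sin α − sin β))/8 = -4.336287, |c| > 1 → infeasible
Shortest: LSR with L = 39.544863 m ≈ 39.5449 m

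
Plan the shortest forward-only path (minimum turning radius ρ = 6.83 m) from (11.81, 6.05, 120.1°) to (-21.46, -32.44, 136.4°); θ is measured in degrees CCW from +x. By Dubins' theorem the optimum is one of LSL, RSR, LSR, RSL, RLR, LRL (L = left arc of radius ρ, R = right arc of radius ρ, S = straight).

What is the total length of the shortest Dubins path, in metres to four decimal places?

Let ψ = atan2(Δy, Δx) = atan2(-38.49, -33.27) = -130.8395° be the start→goal bearing.
Normalize: d = |goal − start| / ρ = 50.876055/6.83 = 7.448910, α = (θ_start − ψ) mod 360° = 250.9395° = 4.379720 rad, β = (θ_goal − ψ) mod 360° = 267.2395° = 4.664209 rad.
Common terms: sin α = -0.945174, cos α = -0.326567, sin β = -0.998840, cos β = -0.048161, cos(α−β) = 0.959805, d² = 55.486260. Work in radians in the unit-radius frame; every candidate has L = ρ·(t + p + q).
LSL: p² = 2 + d² − 2cos(α−β) + 2d(sin α − sin β) = 56.366146; p = √p² = 7.507739; φ = atan2(cos β − cos α, d + sin α − sin β) = 0.037091 rad; t = (φ − α) mod 2π = 1.940556 rad, q = (β − φ) mod 2π = 4.627118 rad → L = 6.83·(1.940556 + 7.507739 + 4.627118) = 6.83·14.075413 = 96.135071 m
RSR: p² = 2 + d² − 2cos(α−β) + 2d(sin β − sin α) = 54.767153; p = √p² = 7.400483; φ = atan2(cos α − cos β, d − sin α + sin β) = -0.037629 rad; t = (α − φ) mod 2π = 4.417349 rad, q = (φ − β) mod 2π = 1.581348 rad → L = 6.83·(4.417349 + 7.400483 + 1.581348) = 6.83·13.399180 = 91.516399 m
LSR: p² = d² − 2 + 2cos(α−β) + 2d(sin α + sin β) = 26.444303; p = √p² = 5.142402; φ = atan2(−cos α − cos β, d + sin α + sin β) − atan2(−2, p) = 0.438888 rad; t = (φ − α) mod 2π = 2.342353 rad, q = (φ − β) mod 2π = 2.057864 rad → L = 6.83·(2.342353 + 5.142402 + 2.057864) = 6.83·9.542620 = 65.176093 m
RSL: p² = d² − 2 + 2cos(α−β) − 2d(sin α + sin β) = 84.367438; p = √p² = 9.185175; φ = atan2(cos α + cos β, d − sin α − sin β) − atan2(2, p) = -0.254269 rad; t = (α − φ) mod 2π = 4.633990 rad, q = (β − φ) mod 2π = 4.918478 rad → L = 6.83·(4.633990 + 9.185175 + 4.918478) = 6.83·18.737643 = 127.978100 m
RLR: c = (6 − d² + 2cos(α−β) + 2d(sin α − sin β))/8 = -5.845894, |c| > 1 → infeasible
LRL: c = (6 − d² + 2cos(α−β) − 2d(sin α − sin β))/8 = -6.045768, |c| > 1 → infeasible
Shortest: LSR with L = 65.176093 m ≈ 65.1761 m

65.1761 m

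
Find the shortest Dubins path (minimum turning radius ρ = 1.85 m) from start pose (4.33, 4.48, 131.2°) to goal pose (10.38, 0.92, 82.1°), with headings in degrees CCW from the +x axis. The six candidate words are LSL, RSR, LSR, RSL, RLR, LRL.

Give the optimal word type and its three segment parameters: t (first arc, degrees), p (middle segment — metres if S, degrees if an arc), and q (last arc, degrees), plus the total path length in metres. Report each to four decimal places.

LSL: t = 208.3911°, p = 5.9852 m, q = 102.5089°, L = 16.0238 m

Let ψ = atan2(Δy, Δx) = atan2(-3.56, 6.05) = -30.4738° be the start→goal bearing.
Normalize: d = |goal − start| / ρ = 7.019694/1.85 = 3.794429, α = (θ_start − ψ) mod 360° = 161.6738° = 2.821741 rad, β = (θ_goal − ψ) mod 360° = 112.5738° = 1.964784 rad.
Common terms: sin α = 0.314426, cos α = -0.949282, sin β = 0.923386, cos β = -0.383873, cos(α−β) = 0.654741, d² = 14.397692. Work in radians in the unit-radius frame; every candidate has L = ρ·(t + p + q).
LSL: p² = 2 + d² − 2cos(α−β) + 2d(sin α − sin β) = 10.466903; p = √p² = 3.235259; φ = atan2(cos β − cos α, d + sin α − sin β) = 0.175667 rad; t = (φ − α) mod 2π = 3.637111 rad, q = (β − φ) mod 2π = 1.789117 rad → L = 1.85·(3.637111 + 3.235259 + 1.789117) = 1.85·8.661488 = 16.023753 m
RSR: p² = 2 + d² − 2cos(α−β) + 2d(sin β − sin α) = 19.709517; p = √p² = 4.439540; φ = atan2(cos α − cos β, d − sin α + sin β) = -0.127704 rad; t = (α − φ) mod 2π = 2.949445 rad, q = (φ − β) mod 2π = 4.190697 rad → L = 1.85·(2.949445 + 4.439540 + 4.190697) = 1.85·11.579682 = 21.422412 m
LSR: p² = d² − 2 + 2cos(α−β) + 2d(sin α + sin β) = 23.100752; p = √p² = 4.806324; φ = atan2(−cos α − cos β, d + sin α + sin β) − atan2(−2, p) = 0.653297 rad; t = (φ − α) mod 2π = 4.114742 rad, q = (φ − β) mod 2π = 4.971699 rad → L = 1.85·(4.114742 + 4.806324 + 4.971699) = 1.85·13.892765 = 25.701616 m
RSL: p² = d² − 2 + 2cos(α−β) − 2d(sin α + sin β) = 4.313594; p = √p² = 2.076919; φ = atan2(cos α + cos β, d − sin α − sin β) − atan2(2, p) = -1.247196 rad; t = (α − φ) mod 2π = 4.068936 rad, q = (β − φ) mod 2π = 3.211979 rad → L = 1.85·(4.068936 + 2.076919 + 3.211979) = 1.85·9.357835 = 17.311995 m
RLR: c = (6 − d² + 2cos(α−β) + 2d(sin α − sin β))/8 = -1.463690, |c| > 1 → infeasible
LRL: c = (6 − d² + 2cos(α−β) − 2d(sin α − sin β))/8 = -0.308363; p = 2π − arccos c = 4.398917 rad; φ = atan2(cos β − cos α, d + sin α − sin β) = 0.175667 rad; t = (φ − α + p/2) mod 2π = 5.836570 rad, q = (β − α − t + p) mod 2π = 3.988576 rad → L = 1.85·(5.836570 + 4.398917 + 3.988576) = 1.85·14.224063 = 26.314517 m
Shortest: LSL with L = 16.023753 m ≈ 16.0238 m
Convert LSL to answer units (arcs ×180/π): t = 3.637111·180/π = 208.3911°, p = ρ·p = 1.85·3.235259 = 5.9852 m, q = 1.789117·180/π = 102.5089°, L = 16.0238 m.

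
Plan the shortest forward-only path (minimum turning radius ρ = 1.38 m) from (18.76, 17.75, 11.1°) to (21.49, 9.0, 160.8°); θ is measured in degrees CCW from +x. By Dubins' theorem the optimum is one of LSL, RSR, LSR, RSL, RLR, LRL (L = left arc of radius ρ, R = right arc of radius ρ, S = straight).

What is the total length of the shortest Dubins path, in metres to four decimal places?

Let ψ = atan2(Δy, Δx) = atan2(-8.75, 2.73) = -72.6721° be the start→goal bearing.
Normalize: d = |goal − start| / ρ = 9.165991/1.38 = 6.642023, α = (θ_start − ψ) mod 360° = 83.7721° = 1.462099 rad, β = (θ_goal − ψ) mod 360° = 233.4721° = 4.074856 rad.
Common terms: sin α = 0.994098, cos α = 0.108484, sin β = -0.803567, cos β = -0.595214, cos(α−β) = -0.863396, d² = 44.116467. Work in radians in the unit-radius frame; every candidate has L = ρ·(t + p + q).
LSL: p² = 2 + d² − 2cos(α−β) + 2d(sin α − sin β) = 71.723524; p = √p² = 8.468974; φ = atan2(cos β − cos α, d + sin α − sin β) = -0.083187 rad; t = (φ − α) mod 2π = 4.737899 rad, q = (β − φ) mod 2π = 4.158044 rad → L = 1.38·(4.737899 + 8.468974 + 4.158044) = 1.38·17.364917 = 23.963586 m
RSR: p² = 2 + d² − 2cos(α−β) + 2d(sin β − sin α) = 23.962993; p = √p² = 4.895201; φ = atan2(cos α − cos β, d − sin α + sin β) = 0.144252 rad; t = (α − φ) mod 2π = 1.317846 rad, q = (φ − β) mod 2π = 2.352581 rad → L = 1.38·(1.317846 + 4.895201 + 2.352581) = 1.38·8.565628 = 11.820567 m
LSR: p² = d² − 2 + 2cos(α−β) + 2d(sin α + sin β) = 42.920703; p = √p² = 6.551389; φ = atan2(−cos α − cos β, d + sin α + sin β) − atan2(−2, p) = 0.367409 rad; t = (φ − α) mod 2π = 5.188496 rad, q = (φ − β) mod 2π = 2.575738 rad → L = 1.38·(5.188496 + 6.551389 + 2.575738) = 1.38·14.315624 = 19.755561 m
RSL: p² = d² − 2 + 2cos(α−β) − 2d(sin α + sin β) = 37.858649; p = √p² = 6.152938; φ = atan2(cos α + cos β, d − sin α − sin β) − atan2(2, p) = -0.389577 rad; t = (α − φ) mod 2π = 1.851676 rad, q = (β − φ) mod 2π = 4.464434 rad → L = 1.38·(1.851676 + 6.152938 + 4.464434) = 1.38·12.469048 = 17.207286 m
RLR: c = (6 − d² + 2cos(α−β) + 2d(sin α − sin β))/8 = -1.995374, |c| > 1 → infeasible
LRL: c = (6 − d² + 2cos(α−β) − 2d(sin α − sin β))/8 = -7.965440, |c| > 1 → infeasible
Shortest: RSR with L = 11.820567 m ≈ 11.8206 m

11.8206 m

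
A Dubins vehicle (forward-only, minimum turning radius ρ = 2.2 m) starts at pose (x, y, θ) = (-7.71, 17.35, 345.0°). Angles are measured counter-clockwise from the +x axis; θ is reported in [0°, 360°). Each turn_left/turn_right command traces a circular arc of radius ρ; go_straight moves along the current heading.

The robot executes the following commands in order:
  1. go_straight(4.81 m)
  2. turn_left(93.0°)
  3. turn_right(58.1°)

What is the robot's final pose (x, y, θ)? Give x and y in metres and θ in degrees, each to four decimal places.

set_pose: (x, y, θ) = (-7.7100, 17.3500, 345.0000°), ρ = 2.2
go_straight(4.81): x += 4.81·cos θ, y += 4.81·sin θ → (-3.0639, 16.1051, 345.0000°)
turn_left(93.0°): centre at ρ to the left, rotate +93.0° → (-0.3426, 17.7727, 438.0000° ≡ 78.0000°)
turn_right(58.1°): centre at ρ to the right, rotate −58.1° → (1.0605, 19.3839, 19.9000°)

(1.0605, 19.3839, 19.9000°)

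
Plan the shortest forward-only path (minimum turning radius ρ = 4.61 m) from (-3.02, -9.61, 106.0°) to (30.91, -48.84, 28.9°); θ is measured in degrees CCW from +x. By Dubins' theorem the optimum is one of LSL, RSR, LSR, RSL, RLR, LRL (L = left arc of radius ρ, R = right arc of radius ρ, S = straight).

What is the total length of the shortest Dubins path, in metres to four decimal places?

Let ψ = atan2(Δy, Δx) = atan2(-39.23, 33.93) = -49.1435° be the start→goal bearing.
Normalize: d = |goal − start| / ρ = 51.867502/4.61 = 11.251085, α = (θ_start − ψ) mod 360° = 155.1435° = 2.707765 rad, β = (θ_goal − ψ) mod 360° = 78.0435° = 1.362116 rad.
Common terms: sin α = 0.420347, cos α = -0.907363, sin β = 0.978305, cos β = 0.207169, cos(α−β) = 0.223250, d² = 126.586916. Work in radians in the unit-radius frame; every candidate has L = ρ·(t + p + q).
LSL: p² = 2 + d² − 2cos(α−β) + 2d(sin α − sin β) = 115.585150; p = √p² = 10.751053; φ = atan2(cos β − cos α, d + sin α − sin β) = 0.103854 rad; t = (φ − α) mod 2π = 3.679274 rad, q = (β − φ) mod 2π = 1.258262 rad → L = 4.61·(3.679274 + 10.751053 + 1.258262) = 4.61·15.688590 = 72.324399 m
RSR: p² = 2 + d² − 2cos(α−β) + 2d(sin β − sin α) = 140.695682; p = √p² = 11.861521; φ = atan2(cos α − cos β, d − sin α + sin β) = -0.094101 rad; t = (α − φ) mod 2π = 2.801866 rad, q = (φ − β) mod 2π = 4.826969 rad → L = 4.61·(2.801866 + 11.861521 + 4.826969) = 4.61·19.490355 = 89.850538 m
LSR: p² = d² − 2 + 2cos(α−β) + 2d(sin α + sin β) = 156.506128; p = √p² = 12.510241; φ = atan2(−cos α − cos β, d + sin α + sin β) − atan2(−2, p) = 0.213824 rad; t = (φ − α) mod 2π = 3.789244 rad, q = (φ − β) mod 2π = 5.134893 rad → L = 4.61·(3.789244 + 12.510241 + 5.134893) = 4.61·21.434378 = 98.812483 m
RSL: p² = d² − 2 + 2cos(α−β) − 2d(sin α + sin β) = 93.560705; p = √p² = 9.672678; φ = atan2(cos α + cos β, d − sin α − sin β) − atan2(2, p) = -0.274844 rad; t = (α − φ) mod 2π = 2.982608 rad, q = (β − φ) mod 2π = 1.636959 rad → L = 4.61·(2.982608 + 9.672678 + 1.636959) = 4.61·14.292246 = 65.887254 m
RLR: c = (6 − d² + 2cos(α−β) + 2d(sin α − sin β))/8 = -16.586960, |c| > 1 → infeasible
LRL: c = (6 − d² + 2cos(α−β) − 2d(sin α − sin β))/8 = -13.448144, |c| > 1 → infeasible
Shortest: RSL with L = 65.887254 m ≈ 65.8873 m

65.8873 m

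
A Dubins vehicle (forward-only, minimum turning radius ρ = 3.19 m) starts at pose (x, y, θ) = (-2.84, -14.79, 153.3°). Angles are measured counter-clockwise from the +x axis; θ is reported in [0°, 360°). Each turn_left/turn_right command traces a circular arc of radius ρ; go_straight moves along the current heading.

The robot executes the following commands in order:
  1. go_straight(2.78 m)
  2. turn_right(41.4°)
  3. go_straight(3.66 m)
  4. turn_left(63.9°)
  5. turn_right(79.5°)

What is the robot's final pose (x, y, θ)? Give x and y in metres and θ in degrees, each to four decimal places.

set_pose: (x, y, θ) = (-2.8400, -14.7900, 153.3000°), ρ = 3.19
go_straight(2.78): x += 2.78·cos θ, y += 2.78·sin θ → (-5.3236, -13.5409, 153.3000°)
turn_right(41.4°): centre at ρ to the right, rotate −41.4° → (-6.8500, -11.8809, 111.9000°)
go_straight(3.66): x += 3.66·cos θ, y += 3.66·sin θ → (-8.2152, -8.4850, 111.9000°)
turn_left(63.9°): centre at ρ to the left, rotate +63.9° → (-10.9413, -6.4934, 175.8000°)
turn_right(79.5°): centre at ρ to the right, rotate −79.5° → (-13.8785, -3.6620, 96.3000°)

(-13.8785, -3.6620, 96.3000°)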